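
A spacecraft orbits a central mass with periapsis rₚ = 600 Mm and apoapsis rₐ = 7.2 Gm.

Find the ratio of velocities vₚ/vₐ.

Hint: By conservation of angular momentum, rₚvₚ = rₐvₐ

Convert to SI: rₚ = 600 Mm = 6e+08 m; rₐ = 7.2 Gm = 7.2e+09 m.
Conservation of angular momentum gives rₚvₚ = rₐvₐ, so vₚ/vₐ = rₐ/rₚ.
vₚ/vₐ = 7.2e+09 / 6e+08 ≈ 12.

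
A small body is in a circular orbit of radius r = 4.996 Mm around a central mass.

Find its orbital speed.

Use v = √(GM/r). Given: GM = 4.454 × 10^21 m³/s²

Convert to SI: r = 4.996 Mm = 4.996e+06 m.
For a circular orbit, gravity supplies the centripetal force, so v = √(GM / r).
v = √(4.454e+21 / 4.996e+06) m/s ≈ 2.986e+07 m/s = 2.986e+04 km/s.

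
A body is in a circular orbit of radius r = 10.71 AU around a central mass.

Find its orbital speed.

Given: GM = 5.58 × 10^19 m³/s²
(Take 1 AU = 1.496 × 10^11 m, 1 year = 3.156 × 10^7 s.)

Convert to SI: r = 10.71 AU = 1.60222e+12 m.
For a circular orbit, gravity supplies the centripetal force, so v = √(GM / r).
v = √(5.58e+19 / 1.60222e+12) m/s ≈ 5901 m/s = 1.245 AU/year.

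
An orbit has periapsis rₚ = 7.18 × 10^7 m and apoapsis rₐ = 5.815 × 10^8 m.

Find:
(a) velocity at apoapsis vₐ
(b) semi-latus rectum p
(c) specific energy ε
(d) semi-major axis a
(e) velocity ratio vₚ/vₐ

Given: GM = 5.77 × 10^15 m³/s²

(a) With a = (rₚ + rₐ)/2 = 3.2665e+08 m, vₐ = √(GM (2/rₐ − 1/a)) = √(5.77e+15 · (2/5.815e+08 − 1/3.2665e+08)) m/s ≈ 1477 m/s
(b) From a = (rₚ + rₐ)/2 = 3.2665e+08 m and e = (rₐ − rₚ)/(rₐ + rₚ) = 0.780193, p = a(1 − e²) = 3.2665e+08 · (1 − (0.780193)²) ≈ 1.278e+08 m
(c) With a = (rₚ + rₐ)/2 = 3.2665e+08 m, ε = −GM/(2a) = −5.77e+15/(2 · 3.2665e+08) J/kg ≈ -8.832e+06 J/kg
(d) a = (rₚ + rₐ)/2 = (7.18e+07 + 5.815e+08)/2 ≈ 3.266e+08 m
(e) Conservation of angular momentum (rₚvₚ = rₐvₐ) gives vₚ/vₐ = rₐ/rₚ = 5.815e+08/7.18e+07 ≈ 8.099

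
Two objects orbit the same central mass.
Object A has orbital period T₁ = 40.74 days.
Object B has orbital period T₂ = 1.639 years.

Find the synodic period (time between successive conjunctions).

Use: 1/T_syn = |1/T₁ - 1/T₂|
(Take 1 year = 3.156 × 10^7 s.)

Convert to SI: T₁ = 40.74 days = 3.51994e+06 s; T₂ = 1.639 years = 5.17268e+07 s.
T_syn = |T₁ · T₂ / (T₁ − T₂)|.
T_syn = |3.51994e+06 · 5.17268e+07 / (3.51994e+06 − 5.17268e+07)| s ≈ 3.777e+06 s = 43.71 days.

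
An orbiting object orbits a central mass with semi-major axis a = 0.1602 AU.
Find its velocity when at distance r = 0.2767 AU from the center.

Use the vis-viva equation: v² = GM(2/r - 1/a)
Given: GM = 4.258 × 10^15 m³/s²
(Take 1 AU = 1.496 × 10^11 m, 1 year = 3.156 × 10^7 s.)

Convert to SI: a = 0.1602 AU = 2.39659e+10 m; r = 0.2767 AU = 4.13943e+10 m.
Vis-viva: v = √(GM · (2/r − 1/a)).
2/r − 1/a = 2/4.13943e+10 − 1/2.39659e+10 = 6.58989e-12 m⁻¹.
v = √(4.258e+15 · 6.58989e-12) m/s ≈ 167.5 m/s = 0.03534 AU/year.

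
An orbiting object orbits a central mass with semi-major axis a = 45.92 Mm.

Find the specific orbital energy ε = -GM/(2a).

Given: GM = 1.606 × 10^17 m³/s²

Convert to SI: a = 45.92 Mm = 4.592e+07 m.
ε = −GM / (2a).
ε = −1.606e+17 / (2 · 4.592e+07) J/kg ≈ -1.749e+09 J/kg = -1.749 GJ/kg.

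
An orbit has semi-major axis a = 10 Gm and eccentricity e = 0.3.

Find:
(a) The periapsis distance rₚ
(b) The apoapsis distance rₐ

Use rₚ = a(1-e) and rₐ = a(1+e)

Convert to SI: a = 10 Gm = 1e+10 m.
(a) rₚ = a(1 − e) = 1e+10 · (1 − 0.3) = 1e+10 · 0.7 ≈ 7e+09 m = 7 Gm.
(b) rₐ = a(1 + e) = 1e+10 · (1 + 0.3) = 1e+10 · 1.3 ≈ 1.3e+10 m = 13 Gm.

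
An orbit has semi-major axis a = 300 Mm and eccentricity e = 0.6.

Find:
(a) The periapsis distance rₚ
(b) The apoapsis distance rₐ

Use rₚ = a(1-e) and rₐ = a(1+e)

Convert to SI: a = 300 Mm = 3e+08 m.
(a) rₚ = a(1 − e) = 3e+08 · (1 − 0.6) = 3e+08 · 0.4 ≈ 1.2e+08 m = 120 Mm.
(b) rₐ = a(1 + e) = 3e+08 · (1 + 0.6) = 3e+08 · 1.6 ≈ 4.8e+08 m = 480 Mm.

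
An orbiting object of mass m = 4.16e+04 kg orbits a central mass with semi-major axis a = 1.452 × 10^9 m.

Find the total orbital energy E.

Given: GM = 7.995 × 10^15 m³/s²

E = −GMm / (2a).
E = −7.995e+15 · 4.16e+04 / (2 · 1.452e+09) J ≈ -1.145e+11 J = -114.5 GJ.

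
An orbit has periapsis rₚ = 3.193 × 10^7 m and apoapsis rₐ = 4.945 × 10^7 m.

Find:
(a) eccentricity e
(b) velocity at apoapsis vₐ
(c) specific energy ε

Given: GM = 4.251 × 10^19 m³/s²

(a) e = (rₐ − rₚ)/(rₐ + rₚ) = (4.945e+07 − 3.193e+07)/(4.945e+07 + 3.193e+07) ≈ 0.2153
(b) With a = (rₚ + rₐ)/2 = 4.069e+07 m, vₐ = √(GM (2/rₐ − 1/a)) = √(4.251e+19 · (2/4.945e+07 − 1/4.069e+07)) m/s ≈ 8.213e+05 m/s
(c) With a = (rₚ + rₐ)/2 = 4.069e+07 m, ε = −GM/(2a) = −4.251e+19/(2 · 4.069e+07) J/kg ≈ -5.224e+11 J/kg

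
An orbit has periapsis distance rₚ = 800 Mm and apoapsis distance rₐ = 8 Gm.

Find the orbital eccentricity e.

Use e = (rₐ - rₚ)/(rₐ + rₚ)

Convert to SI: rₚ = 800 Mm = 8e+08 m; rₐ = 8 Gm = 8e+09 m.
e = (rₐ − rₚ) / (rₐ + rₚ).
e = (8e+09 − 8e+08) / (8e+09 + 8e+08) = 7.2e+09 / 8.8e+09 ≈ 0.8182.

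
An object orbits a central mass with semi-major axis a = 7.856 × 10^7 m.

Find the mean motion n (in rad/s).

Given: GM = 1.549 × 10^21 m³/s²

n = √(GM / a³).
n = √(1.549e+21 / (7.856e+07)³) rad/s ≈ 0.05652 rad/s.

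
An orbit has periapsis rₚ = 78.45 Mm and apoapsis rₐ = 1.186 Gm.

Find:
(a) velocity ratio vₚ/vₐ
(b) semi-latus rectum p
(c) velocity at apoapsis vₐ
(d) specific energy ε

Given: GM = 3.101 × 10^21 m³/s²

Convert to SI: rₚ = 78.45 Mm = 7.845e+07 m; rₐ = 1.186 Gm = 1.186e+09 m.
(a) Conservation of angular momentum (rₚvₚ = rₐvₐ) gives vₚ/vₐ = rₐ/rₚ = 1.186e+09/7.845e+07 ≈ 15.12
(b) From a = (rₚ + rₐ)/2 = 6.32225e+08 m and e = (rₐ − rₚ)/(rₐ + rₚ) = 0.875914, p = a(1 − e²) = 6.32225e+08 · (1 − (0.875914)²) ≈ 1.472e+08 m
(c) With a = (rₚ + rₐ)/2 = 6.32225e+08 m, vₐ = √(GM (2/rₐ − 1/a)) = √(3.101e+21 · (2/1.186e+09 − 1/6.32225e+08)) m/s ≈ 5.696e+05 m/s
(d) With a = (rₚ + rₐ)/2 = 6.32225e+08 m, ε = −GM/(2a) = −3.101e+21/(2 · 6.32225e+08) J/kg ≈ -2.452e+12 J/kg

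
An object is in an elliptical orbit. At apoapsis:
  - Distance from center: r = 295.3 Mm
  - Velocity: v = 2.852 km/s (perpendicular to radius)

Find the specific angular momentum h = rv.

Convert to SI: r = 295.3 Mm = 2.953e+08 m; v = 2.852 km/s = 2852 m/s.
With v perpendicular to r, h = r · v.
h = 2.953e+08 · 2852 m²/s ≈ 8.422e+11 m²/s.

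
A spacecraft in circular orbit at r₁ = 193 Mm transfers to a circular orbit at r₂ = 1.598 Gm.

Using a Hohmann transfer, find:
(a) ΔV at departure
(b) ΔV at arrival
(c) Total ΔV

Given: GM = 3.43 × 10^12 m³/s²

Convert to SI: r₁ = 193 Mm = 1.93e+08 m; r₂ = 1.598 Gm = 1.598e+09 m.
Transfer semi-major axis: a_t = (r₁ + r₂)/2 = (1.93e+08 + 1.598e+09)/2 = 8.955e+08 m.
Circular speeds: v₁ = √(GM/r₁) = 133.312 m/s, v₂ = √(GM/r₂) = 46.3296 m/s.
Transfer speeds (vis-viva v² = GM(2/r − 1/a_t)): v₁ᵗ = 178.084 m/s, v₂ᵗ = 21.5082 m/s.
(a) ΔV₁ = |v₁ᵗ − v₁| ≈ 44.77 m/s = 44.77 m/s.
(b) ΔV₂ = |v₂ − v₂ᵗ| ≈ 24.82 m/s = 24.82 m/s.
(c) ΔV_total = ΔV₁ + ΔV₂ ≈ 69.59 m/s = 69.59 m/s.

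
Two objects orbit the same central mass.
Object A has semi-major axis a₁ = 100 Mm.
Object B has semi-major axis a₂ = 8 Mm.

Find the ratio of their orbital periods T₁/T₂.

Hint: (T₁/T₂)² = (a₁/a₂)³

Convert to SI: a₁ = 100 Mm = 1e+08 m; a₂ = 8 Mm = 8e+06 m.
From Kepler's third law, (T₁/T₂)² = (a₁/a₂)³, so T₁/T₂ = (a₁/a₂)^(3/2).
a₁/a₂ = 1e+08 / 8e+06 = 12.5.
T₁/T₂ = (12.5)^(3/2) ≈ 44.19.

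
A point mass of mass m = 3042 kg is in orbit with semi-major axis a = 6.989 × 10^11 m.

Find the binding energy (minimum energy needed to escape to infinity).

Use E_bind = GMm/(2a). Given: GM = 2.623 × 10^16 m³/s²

Total orbital energy is E = −GMm/(2a); binding energy is E_bind = −E = GMm/(2a).
E_bind = 2.623e+16 · 3042 / (2 · 6.989e+11) J ≈ 5.708e+07 J = 57.08 MJ.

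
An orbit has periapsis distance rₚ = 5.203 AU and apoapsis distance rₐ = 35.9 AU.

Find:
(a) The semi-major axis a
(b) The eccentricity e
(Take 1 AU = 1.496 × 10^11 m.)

Convert to SI: rₚ = 5.203 AU = 7.78369e+11 m; rₐ = 35.9 AU = 5.37064e+12 m.
(a) a = (rₚ + rₐ) / 2 = (7.78369e+11 + 5.37064e+12) / 2 ≈ 3.075e+12 m = 20.55 AU.
(b) e = (rₐ − rₚ) / (rₐ + rₚ) = (5.37064e+12 − 7.78369e+11) / (5.37064e+12 + 7.78369e+11) ≈ 0.7468.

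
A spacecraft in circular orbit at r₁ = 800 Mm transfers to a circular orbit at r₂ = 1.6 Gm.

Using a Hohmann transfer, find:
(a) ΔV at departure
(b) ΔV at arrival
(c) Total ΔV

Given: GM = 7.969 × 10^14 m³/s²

Convert to SI: r₁ = 800 Mm = 8e+08 m; r₂ = 1.6 Gm = 1.6e+09 m.
Transfer semi-major axis: a_t = (r₁ + r₂)/2 = (8e+08 + 1.6e+09)/2 = 1.2e+09 m.
Circular speeds: v₁ = √(GM/r₁) = 998.061 m/s, v₂ = √(GM/r₂) = 705.735 m/s.
Transfer speeds (vis-viva v² = GM(2/r − 1/a_t)): v₁ᵗ = 1152.46 m/s, v₂ᵗ = 576.231 m/s.
(a) ΔV₁ = |v₁ᵗ − v₁| ≈ 154.4 m/s = 154.4 m/s.
(b) ΔV₂ = |v₂ − v₂ᵗ| ≈ 129.5 m/s = 129.5 m/s.
(c) ΔV_total = ΔV₁ + ΔV₂ ≈ 283.9 m/s = 283.9 m/s.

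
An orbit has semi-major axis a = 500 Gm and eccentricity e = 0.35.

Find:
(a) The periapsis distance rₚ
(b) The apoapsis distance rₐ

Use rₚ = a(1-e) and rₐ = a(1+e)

Convert to SI: a = 500 Gm = 5e+11 m.
(a) rₚ = a(1 − e) = 5e+11 · (1 − 0.35) = 5e+11 · 0.65 ≈ 3.25e+11 m = 325 Gm.
(b) rₐ = a(1 + e) = 5e+11 · (1 + 0.35) = 5e+11 · 1.35 ≈ 6.75e+11 m = 675 Gm.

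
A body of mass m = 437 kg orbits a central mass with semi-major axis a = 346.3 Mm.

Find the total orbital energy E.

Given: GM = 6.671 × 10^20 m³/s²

Convert to SI: a = 346.3 Mm = 3.463e+08 m.
E = −GMm / (2a).
E = −6.671e+20 · 437 / (2 · 3.463e+08) J ≈ -4.209e+14 J = -420.9 TJ.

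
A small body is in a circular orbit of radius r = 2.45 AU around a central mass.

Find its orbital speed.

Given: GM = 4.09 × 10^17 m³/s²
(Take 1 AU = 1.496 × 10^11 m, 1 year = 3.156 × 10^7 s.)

Convert to SI: r = 2.45 AU = 3.6652e+11 m.
For a circular orbit, gravity supplies the centripetal force, so v = √(GM / r).
v = √(4.09e+17 / 3.6652e+11) m/s ≈ 1056 m/s = 0.2229 AU/year.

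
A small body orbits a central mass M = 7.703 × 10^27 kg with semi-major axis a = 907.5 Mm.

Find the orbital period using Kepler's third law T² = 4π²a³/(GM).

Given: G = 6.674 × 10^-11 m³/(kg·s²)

Convert to SI: a = 907.5 Mm = 9.075e+08 m.
GM = G · M = 6.674e-11 · 7.703e+27 = 5.14098e+17 m³/s².
Kepler's third law: T = 2π √(a³ / GM).
Substituting a = 9.075e+08 m and GM = 5.14098e+17 m³/s²:
T = 2π √((9.075e+08)³ / 5.14098e+17) s
T ≈ 2.396e+05 s = 2.773 days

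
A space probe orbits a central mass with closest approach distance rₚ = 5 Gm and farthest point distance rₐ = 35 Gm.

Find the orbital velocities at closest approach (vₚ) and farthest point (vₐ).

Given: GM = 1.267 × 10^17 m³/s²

Convert to SI: rₚ = 5 Gm = 5e+09 m; rₐ = 35 Gm = 3.5e+10 m.
Use the vis-viva equation v² = GM(2/r − 1/a) with a = (rₚ + rₐ)/2 = (5e+09 + 3.5e+10)/2 = 2e+10 m.
vₚ = √(GM · (2/rₚ − 1/a)) = √(1.267e+17 · (2/5e+09 − 1/2e+10)) m/s ≈ 6659 m/s = 6.659 km/s.
vₐ = √(GM · (2/rₐ − 1/a)) = √(1.267e+17 · (2/3.5e+10 − 1/2e+10)) m/s ≈ 951.3 m/s = 951.3 m/s.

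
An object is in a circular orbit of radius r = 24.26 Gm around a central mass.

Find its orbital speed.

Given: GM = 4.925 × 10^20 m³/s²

Convert to SI: r = 24.26 Gm = 2.426e+10 m.
For a circular orbit, gravity supplies the centripetal force, so v = √(GM / r).
v = √(4.925e+20 / 2.426e+10) m/s ≈ 1.425e+05 m/s = 142.5 km/s.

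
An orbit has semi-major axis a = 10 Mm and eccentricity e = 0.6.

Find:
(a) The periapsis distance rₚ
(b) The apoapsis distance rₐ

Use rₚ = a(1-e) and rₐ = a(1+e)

Convert to SI: a = 10 Mm = 1e+07 m.
(a) rₚ = a(1 − e) = 1e+07 · (1 − 0.6) = 1e+07 · 0.4 ≈ 4e+06 m = 4 Mm.
(b) rₐ = a(1 + e) = 1e+07 · (1 + 0.6) = 1e+07 · 1.6 ≈ 1.6e+07 m = 16 Mm.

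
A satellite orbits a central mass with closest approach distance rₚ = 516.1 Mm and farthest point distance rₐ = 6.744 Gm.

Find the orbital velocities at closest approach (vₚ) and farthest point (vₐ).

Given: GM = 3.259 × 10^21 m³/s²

Convert to SI: rₚ = 516.1 Mm = 5.161e+08 m; rₐ = 6.744 Gm = 6.744e+09 m.
Use the vis-viva equation v² = GM(2/r − 1/a) with a = (rₚ + rₐ)/2 = (5.161e+08 + 6.744e+09)/2 = 3.63005e+09 m.
vₚ = √(GM · (2/rₚ − 1/a)) = √(3.259e+21 · (2/5.161e+08 − 1/3.63005e+09)) m/s ≈ 3.425e+06 m/s = 3425 km/s.
vₐ = √(GM · (2/rₐ − 1/a)) = √(3.259e+21 · (2/6.744e+09 − 1/3.63005e+09)) m/s ≈ 2.621e+05 m/s = 262.1 km/s.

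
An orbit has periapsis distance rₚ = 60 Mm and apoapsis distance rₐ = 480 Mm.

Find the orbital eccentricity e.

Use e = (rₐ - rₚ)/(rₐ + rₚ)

Convert to SI: rₚ = 60 Mm = 6e+07 m; rₐ = 480 Mm = 4.8e+08 m.
e = (rₐ − rₚ) / (rₐ + rₚ).
e = (4.8e+08 − 6e+07) / (4.8e+08 + 6e+07) = 4.2e+08 / 5.4e+08 ≈ 0.7778.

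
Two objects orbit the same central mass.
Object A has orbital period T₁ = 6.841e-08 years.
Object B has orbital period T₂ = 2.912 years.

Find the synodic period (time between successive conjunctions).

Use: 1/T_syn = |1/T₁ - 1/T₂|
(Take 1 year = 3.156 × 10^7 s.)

Convert to SI: T₁ = 6.841e-08 years = 2.15902 s; T₂ = 2.912 years = 9.19027e+07 s.
T_syn = |T₁ · T₂ / (T₁ − T₂)|.
T_syn = |2.15902 · 9.19027e+07 / (2.15902 − 9.19027e+07)| s ≈ 2.159 s = 6.841e-08 years.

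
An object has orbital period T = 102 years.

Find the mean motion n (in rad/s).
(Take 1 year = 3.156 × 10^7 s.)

Convert to SI: T = 102 years = 3.21912e+09 s.
n = 2π / T.
n = 2π / 3.21912e+09 s ≈ 1.952e-09 rad/s.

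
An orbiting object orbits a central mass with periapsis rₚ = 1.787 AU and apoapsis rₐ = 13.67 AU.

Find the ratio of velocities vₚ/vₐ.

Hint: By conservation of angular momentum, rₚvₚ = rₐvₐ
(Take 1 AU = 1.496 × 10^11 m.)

Convert to SI: rₚ = 1.787 AU = 2.67335e+11 m; rₐ = 13.67 AU = 2.04503e+12 m.
Conservation of angular momentum gives rₚvₚ = rₐvₐ, so vₚ/vₐ = rₐ/rₚ.
vₚ/vₐ = 2.04503e+12 / 2.67335e+11 ≈ 7.65.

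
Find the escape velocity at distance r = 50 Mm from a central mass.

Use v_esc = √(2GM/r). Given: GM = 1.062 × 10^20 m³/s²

Convert to SI: r = 50 Mm = 5e+07 m.
Escape velocity comes from setting total energy to zero: ½v² − GM/r = 0 ⇒ v_esc = √(2GM / r).
v_esc = √(2 · 1.062e+20 / 5e+07) m/s ≈ 2.061e+06 m/s = 2061 km/s.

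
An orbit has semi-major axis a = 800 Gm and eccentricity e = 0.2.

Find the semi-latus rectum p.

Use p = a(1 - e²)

Convert to SI: a = 800 Gm = 8e+11 m.
p = a (1 − e²).
p = 8e+11 · (1 − (0.2)²) = 8e+11 · 0.96 ≈ 7.68e+11 m = 768 Gm.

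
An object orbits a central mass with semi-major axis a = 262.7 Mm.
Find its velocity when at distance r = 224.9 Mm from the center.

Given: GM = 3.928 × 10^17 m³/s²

Convert to SI: a = 262.7 Mm = 2.627e+08 m; r = 224.9 Mm = 2.249e+08 m.
Vis-viva: v = √(GM · (2/r − 1/a)).
2/r − 1/a = 2/2.249e+08 − 1/2.627e+08 = 5.08622e-09 m⁻¹.
v = √(3.928e+17 · 5.08622e-09) m/s ≈ 4.47e+04 m/s = 44.7 km/s.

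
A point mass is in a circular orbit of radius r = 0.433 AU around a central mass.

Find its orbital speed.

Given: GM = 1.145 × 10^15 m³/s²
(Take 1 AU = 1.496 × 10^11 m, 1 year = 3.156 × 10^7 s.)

Convert to SI: r = 0.433 AU = 6.47768e+10 m.
For a circular orbit, gravity supplies the centripetal force, so v = √(GM / r).
v = √(1.145e+15 / 6.47768e+10) m/s ≈ 133 m/s = 0.02805 AU/year.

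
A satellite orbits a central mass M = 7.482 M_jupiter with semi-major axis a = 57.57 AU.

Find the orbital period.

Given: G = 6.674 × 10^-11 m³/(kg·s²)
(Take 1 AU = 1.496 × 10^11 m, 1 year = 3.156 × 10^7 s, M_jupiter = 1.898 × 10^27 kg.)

Convert to SI: a = 57.57 AU = 8.61247e+12 m; M = 7.482 M_jupiter = 1.42008e+28 kg.
GM = G · M = 6.674e-11 · 1.42008e+28 = 9.47764e+17 m³/s².
Kepler's third law: T = 2π √(a³ / GM).
Substituting a = 8.61247e+12 m and GM = 9.47764e+17 m³/s²:
T = 2π √((8.61247e+12)³ / 9.47764e+17) s
T ≈ 1.631e+11 s = 5169 years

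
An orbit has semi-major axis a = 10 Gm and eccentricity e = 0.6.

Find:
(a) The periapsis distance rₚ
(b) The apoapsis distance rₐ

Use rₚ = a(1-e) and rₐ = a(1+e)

Convert to SI: a = 10 Gm = 1e+10 m.
(a) rₚ = a(1 − e) = 1e+10 · (1 − 0.6) = 1e+10 · 0.4 ≈ 4e+09 m = 4 Gm.
(b) rₐ = a(1 + e) = 1e+10 · (1 + 0.6) = 1e+10 · 1.6 ≈ 1.6e+10 m = 16 Gm.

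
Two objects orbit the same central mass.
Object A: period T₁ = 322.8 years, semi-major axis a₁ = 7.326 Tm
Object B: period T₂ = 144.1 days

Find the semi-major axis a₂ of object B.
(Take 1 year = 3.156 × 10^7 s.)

Convert to SI: T₁ = 322.8 years = 1.01876e+10 s; a₁ = 7.326 Tm = 7.326e+12 m; T₂ = 144.1 days = 1.24502e+07 s.
Kepler's third law: (T₁/T₂)² = (a₁/a₂)³ ⇒ a₂ = a₁ · (T₂/T₁)^(2/3).
T₂/T₁ = 1.24502e+07 / 1.01876e+10 = 0.0012221.
a₂ = 7.326e+12 · (0.0012221)^(2/3) m ≈ 8.374e+10 m = 83.74 Gm.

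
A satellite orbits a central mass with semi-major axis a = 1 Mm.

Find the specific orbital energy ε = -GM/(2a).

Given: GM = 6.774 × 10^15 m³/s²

Convert to SI: a = 1 Mm = 1e+06 m.
ε = −GM / (2a).
ε = −6.774e+15 / (2 · 1e+06) J/kg ≈ -3.387e+09 J/kg = -3.387 GJ/kg.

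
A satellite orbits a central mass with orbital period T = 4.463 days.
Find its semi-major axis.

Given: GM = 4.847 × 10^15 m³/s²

Convert to SI: T = 4.463 days = 385603 s.
Invert Kepler's third law: a = (GM · T² / (4π²))^(1/3).
Substituting T = 385603 s and GM = 4.847e+15 m³/s²:
a = (4.847e+15 · (385603)² / (4π²))^(1/3) m
a ≈ 2.633e+08 m = 263.3 Mm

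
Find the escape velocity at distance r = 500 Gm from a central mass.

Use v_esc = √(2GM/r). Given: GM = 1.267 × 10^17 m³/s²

Convert to SI: r = 500 Gm = 5e+11 m.
Escape velocity comes from setting total energy to zero: ½v² − GM/r = 0 ⇒ v_esc = √(2GM / r).
v_esc = √(2 · 1.267e+17 / 5e+11) m/s ≈ 711.9 m/s = 711.9 m/s.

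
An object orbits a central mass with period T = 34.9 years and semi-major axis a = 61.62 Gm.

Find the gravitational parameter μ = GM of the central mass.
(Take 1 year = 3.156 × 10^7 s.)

Convert to SI: T = 34.9 years = 1.10144e+09 s; a = 61.62 Gm = 6.162e+10 m.
GM = 4π² · a³ / T².
GM = 4π² · (6.162e+10)³ / (1.10144e+09)² m³/s² ≈ 7.614e+15 m³/s² = 7.614 × 10^15 m³/s².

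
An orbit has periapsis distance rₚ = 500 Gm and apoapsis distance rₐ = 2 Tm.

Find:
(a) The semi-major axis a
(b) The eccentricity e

Convert to SI: rₚ = 500 Gm = 5e+11 m; rₐ = 2 Tm = 2e+12 m.
(a) a = (rₚ + rₐ) / 2 = (5e+11 + 2e+12) / 2 ≈ 1.25e+12 m = 1.25 Tm.
(b) e = (rₐ − rₚ) / (rₐ + rₚ) = (2e+12 − 5e+11) / (2e+12 + 5e+11) ≈ 0.6.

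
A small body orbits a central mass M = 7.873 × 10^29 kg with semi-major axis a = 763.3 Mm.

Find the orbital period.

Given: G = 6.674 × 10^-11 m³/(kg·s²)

Convert to SI: a = 763.3 Mm = 7.633e+08 m.
GM = G · M = 6.674e-11 · 7.873e+29 = 5.25444e+19 m³/s².
Kepler's third law: T = 2π √(a³ / GM).
Substituting a = 7.633e+08 m and GM = 5.25444e+19 m³/s²:
T = 2π √((7.633e+08)³ / 5.25444e+19) s
T ≈ 1.828e+04 s = 5.078 hours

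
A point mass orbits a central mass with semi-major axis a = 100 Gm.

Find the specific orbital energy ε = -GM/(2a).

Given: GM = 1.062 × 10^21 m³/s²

Convert to SI: a = 100 Gm = 1e+11 m.
ε = −GM / (2a).
ε = −1.062e+21 / (2 · 1e+11) J/kg ≈ -5.31e+09 J/kg = -5.31 GJ/kg.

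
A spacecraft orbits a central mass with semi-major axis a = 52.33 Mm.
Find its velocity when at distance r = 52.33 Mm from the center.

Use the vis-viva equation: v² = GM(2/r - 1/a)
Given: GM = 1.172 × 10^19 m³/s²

Convert to SI: a = 52.33 Mm = 5.233e+07 m; r = 52.33 Mm = 5.233e+07 m.
Vis-viva: v = √(GM · (2/r − 1/a)).
2/r − 1/a = 2/5.233e+07 − 1/5.233e+07 = 1.91095e-08 m⁻¹.
v = √(1.172e+19 · 1.91095e-08) m/s ≈ 4.732e+05 m/s = 473.2 km/s.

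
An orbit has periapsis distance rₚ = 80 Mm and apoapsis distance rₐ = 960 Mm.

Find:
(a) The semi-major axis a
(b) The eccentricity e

Convert to SI: rₚ = 80 Mm = 8e+07 m; rₐ = 960 Mm = 9.6e+08 m.
(a) a = (rₚ + rₐ) / 2 = (8e+07 + 9.6e+08) / 2 ≈ 5.2e+08 m = 520 Mm.
(b) e = (rₐ − rₚ) / (rₐ + rₚ) = (9.6e+08 − 8e+07) / (9.6e+08 + 8e+07) ≈ 0.8462.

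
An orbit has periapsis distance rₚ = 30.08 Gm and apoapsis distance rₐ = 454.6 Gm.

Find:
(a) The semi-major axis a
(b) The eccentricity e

Convert to SI: rₚ = 30.08 Gm = 3.008e+10 m; rₐ = 454.6 Gm = 4.546e+11 m.
(a) a = (rₚ + rₐ) / 2 = (3.008e+10 + 4.546e+11) / 2 ≈ 2.423e+11 m = 242.3 Gm.
(b) e = (rₐ − rₚ) / (rₐ + rₚ) = (4.546e+11 − 3.008e+10) / (4.546e+11 + 3.008e+10) ≈ 0.8759.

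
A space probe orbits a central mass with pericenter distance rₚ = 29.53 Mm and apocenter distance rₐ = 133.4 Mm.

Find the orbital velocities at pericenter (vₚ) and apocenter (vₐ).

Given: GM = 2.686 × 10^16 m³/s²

Convert to SI: rₚ = 29.53 Mm = 2.953e+07 m; rₐ = 133.4 Mm = 1.334e+08 m.
Use the vis-viva equation v² = GM(2/r − 1/a) with a = (rₚ + rₐ)/2 = (2.953e+07 + 1.334e+08)/2 = 8.1465e+07 m.
vₚ = √(GM · (2/rₚ − 1/a)) = √(2.686e+16 · (2/2.953e+07 − 1/8.1465e+07)) m/s ≈ 3.859e+04 m/s = 38.59 km/s.
vₐ = √(GM · (2/rₐ − 1/a)) = √(2.686e+16 · (2/1.334e+08 − 1/8.1465e+07)) m/s ≈ 8543 m/s = 8.543 km/s.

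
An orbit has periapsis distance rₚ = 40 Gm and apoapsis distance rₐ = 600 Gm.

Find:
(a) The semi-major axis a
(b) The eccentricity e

Convert to SI: rₚ = 40 Gm = 4e+10 m; rₐ = 600 Gm = 6e+11 m.
(a) a = (rₚ + rₐ) / 2 = (4e+10 + 6e+11) / 2 ≈ 3.2e+11 m = 320 Gm.
(b) e = (rₐ − rₚ) / (rₐ + rₚ) = (6e+11 − 4e+10) / (6e+11 + 4e+10) ≈ 0.875.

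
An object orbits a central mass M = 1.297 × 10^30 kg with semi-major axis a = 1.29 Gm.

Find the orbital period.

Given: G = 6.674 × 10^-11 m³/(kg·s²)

Convert to SI: a = 1.29 Gm = 1.29e+09 m.
GM = G · M = 6.674e-11 · 1.297e+30 = 8.65618e+19 m³/s².
Kepler's third law: T = 2π √(a³ / GM).
Substituting a = 1.29e+09 m and GM = 8.65618e+19 m³/s²:
T = 2π √((1.29e+09)³ / 8.65618e+19) s
T ≈ 3.129e+04 s = 8.692 hours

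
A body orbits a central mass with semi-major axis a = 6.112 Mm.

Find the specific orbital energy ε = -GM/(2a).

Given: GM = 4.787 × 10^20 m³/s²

Convert to SI: a = 6.112 Mm = 6.112e+06 m.
ε = −GM / (2a).
ε = −4.787e+20 / (2 · 6.112e+06) J/kg ≈ -3.916e+13 J/kg = -3.916e+04 GJ/kg.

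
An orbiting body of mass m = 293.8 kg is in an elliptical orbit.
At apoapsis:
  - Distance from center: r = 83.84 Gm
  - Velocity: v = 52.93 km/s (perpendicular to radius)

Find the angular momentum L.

Convert to SI: r = 83.84 Gm = 8.384e+10 m; v = 52.93 km/s = 52930 m/s.
Since v is perpendicular to r, L = m · v · r.
L = 293.8 · 52930 · 8.384e+10 kg·m²/s ≈ 1.304e+18 kg·m²/s.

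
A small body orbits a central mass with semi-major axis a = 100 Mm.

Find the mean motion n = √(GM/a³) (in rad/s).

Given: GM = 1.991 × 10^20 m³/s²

Convert to SI: a = 100 Mm = 1e+08 m.
n = √(GM / a³).
n = √(1.991e+20 / (1e+08)³) rad/s ≈ 0.01411 rad/s.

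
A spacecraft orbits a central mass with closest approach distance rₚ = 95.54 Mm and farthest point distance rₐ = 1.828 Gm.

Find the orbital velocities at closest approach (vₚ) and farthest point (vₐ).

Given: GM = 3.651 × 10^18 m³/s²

Convert to SI: rₚ = 95.54 Mm = 9.554e+07 m; rₐ = 1.828 Gm = 1.828e+09 m.
Use the vis-viva equation v² = GM(2/r − 1/a) with a = (rₚ + rₐ)/2 = (9.554e+07 + 1.828e+09)/2 = 9.6177e+08 m.
vₚ = √(GM · (2/rₚ − 1/a)) = √(3.651e+18 · (2/9.554e+07 − 1/9.6177e+08)) m/s ≈ 2.695e+05 m/s = 269.5 km/s.
vₐ = √(GM · (2/rₐ − 1/a)) = √(3.651e+18 · (2/1.828e+09 − 1/9.6177e+08)) m/s ≈ 1.409e+04 m/s = 14.09 km/s.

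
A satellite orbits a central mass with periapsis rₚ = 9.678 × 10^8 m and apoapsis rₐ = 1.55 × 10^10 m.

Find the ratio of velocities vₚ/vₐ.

Conservation of angular momentum gives rₚvₚ = rₐvₐ, so vₚ/vₐ = rₐ/rₚ.
vₚ/vₐ = 1.55e+10 / 9.678e+08 ≈ 16.02.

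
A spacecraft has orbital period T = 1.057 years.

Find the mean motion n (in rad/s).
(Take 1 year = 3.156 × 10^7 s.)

Convert to SI: T = 1.057 years = 3.33589e+07 s.
n = 2π / T.
n = 2π / 3.33589e+07 s ≈ 1.884e-07 rad/s.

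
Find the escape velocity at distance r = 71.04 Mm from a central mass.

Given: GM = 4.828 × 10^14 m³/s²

Convert to SI: r = 71.04 Mm = 7.104e+07 m.
Escape velocity comes from setting total energy to zero: ½v² − GM/r = 0 ⇒ v_esc = √(2GM / r).
v_esc = √(2 · 4.828e+14 / 7.104e+07) m/s ≈ 3687 m/s = 3.687 km/s.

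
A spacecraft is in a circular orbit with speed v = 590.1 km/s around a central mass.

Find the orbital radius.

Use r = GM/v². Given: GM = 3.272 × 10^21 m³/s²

Convert to SI: v = 590.1 km/s = 590100 m/s.
For a circular orbit, v² = GM / r, so r = GM / v².
r = 3.272e+21 / (590100)² m ≈ 9.396e+09 m = 9.396 Gm.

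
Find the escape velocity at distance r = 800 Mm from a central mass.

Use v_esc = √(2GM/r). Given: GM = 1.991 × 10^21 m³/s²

Convert to SI: r = 800 Mm = 8e+08 m.
Escape velocity comes from setting total energy to zero: ½v² − GM/r = 0 ⇒ v_esc = √(2GM / r).
v_esc = √(2 · 1.991e+21 / 8e+08) m/s ≈ 2.231e+06 m/s = 2231 km/s.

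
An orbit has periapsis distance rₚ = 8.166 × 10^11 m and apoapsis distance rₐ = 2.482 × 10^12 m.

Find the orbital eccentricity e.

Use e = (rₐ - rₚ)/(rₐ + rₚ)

e = (rₐ − rₚ) / (rₐ + rₚ).
e = (2.482e+12 − 8.166e+11) / (2.482e+12 + 8.166e+11) = 1.6654e+12 / 3.2986e+12 ≈ 0.5049.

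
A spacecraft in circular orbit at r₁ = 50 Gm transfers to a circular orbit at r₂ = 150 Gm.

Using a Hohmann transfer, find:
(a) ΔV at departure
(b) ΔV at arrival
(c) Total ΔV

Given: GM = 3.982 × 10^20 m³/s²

Convert to SI: r₁ = 50 Gm = 5e+10 m; r₂ = 150 Gm = 1.5e+11 m.
Transfer semi-major axis: a_t = (r₁ + r₂)/2 = (5e+10 + 1.5e+11)/2 = 1e+11 m.
Circular speeds: v₁ = √(GM/r₁) = 89241.2 m/s, v₂ = √(GM/r₂) = 51523.5 m/s.
Transfer speeds (vis-viva v² = GM(2/r − 1/a_t)): v₁ᵗ = 109298 m/s, v₂ᵗ = 36432.6 m/s.
(a) ΔV₁ = |v₁ᵗ − v₁| ≈ 2.006e+04 m/s = 20.06 km/s.
(b) ΔV₂ = |v₂ − v₂ᵗ| ≈ 1.509e+04 m/s = 15.09 km/s.
(c) ΔV_total = ΔV₁ + ΔV₂ ≈ 3.515e+04 m/s = 35.15 km/s.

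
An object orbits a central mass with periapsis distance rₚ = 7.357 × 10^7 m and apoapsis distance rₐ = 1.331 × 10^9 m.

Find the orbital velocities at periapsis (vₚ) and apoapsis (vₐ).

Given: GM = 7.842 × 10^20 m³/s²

Use the vis-viva equation v² = GM(2/r − 1/a) with a = (rₚ + rₐ)/2 = (7.357e+07 + 1.331e+09)/2 = 7.02285e+08 m.
vₚ = √(GM · (2/rₚ − 1/a)) = √(7.842e+20 · (2/7.357e+07 − 1/7.02285e+08)) m/s ≈ 4.495e+06 m/s = 4495 km/s.
vₐ = √(GM · (2/rₐ − 1/a)) = √(7.842e+20 · (2/1.331e+09 − 1/7.02285e+08)) m/s ≈ 2.484e+05 m/s = 248.4 km/s.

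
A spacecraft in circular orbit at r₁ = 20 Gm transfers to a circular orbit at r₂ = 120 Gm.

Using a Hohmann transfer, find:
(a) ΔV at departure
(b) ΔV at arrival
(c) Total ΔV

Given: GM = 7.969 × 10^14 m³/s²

Convert to SI: r₁ = 20 Gm = 2e+10 m; r₂ = 120 Gm = 1.2e+11 m.
Transfer semi-major axis: a_t = (r₁ + r₂)/2 = (2e+10 + 1.2e+11)/2 = 7e+10 m.
Circular speeds: v₁ = √(GM/r₁) = 199.612 m/s, v₂ = √(GM/r₂) = 81.4913 m/s.
Transfer speeds (vis-viva v² = GM(2/r − 1/a_t)): v₁ᵗ = 261.354 m/s, v₂ᵗ = 43.5589 m/s.
(a) ΔV₁ = |v₁ᵗ − v₁| ≈ 61.74 m/s = 61.74 m/s.
(b) ΔV₂ = |v₂ − v₂ᵗ| ≈ 37.93 m/s = 37.93 m/s.
(c) ΔV_total = ΔV₁ + ΔV₂ ≈ 99.67 m/s = 99.67 m/s.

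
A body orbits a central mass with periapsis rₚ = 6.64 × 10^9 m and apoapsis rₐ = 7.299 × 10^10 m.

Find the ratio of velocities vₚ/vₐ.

Conservation of angular momentum gives rₚvₚ = rₐvₐ, so vₚ/vₐ = rₐ/rₚ.
vₚ/vₐ = 7.299e+10 / 6.64e+09 ≈ 10.99.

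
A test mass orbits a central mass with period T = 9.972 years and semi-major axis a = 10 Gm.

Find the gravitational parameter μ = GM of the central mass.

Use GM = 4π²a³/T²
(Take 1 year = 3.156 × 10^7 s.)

Convert to SI: T = 9.972 years = 3.14716e+08 s; a = 10 Gm = 1e+10 m.
GM = 4π² · a³ / T².
GM = 4π² · (1e+10)³ / (3.14716e+08)² m³/s² ≈ 3.986e+14 m³/s² = 3.986 × 10^14 m³/s².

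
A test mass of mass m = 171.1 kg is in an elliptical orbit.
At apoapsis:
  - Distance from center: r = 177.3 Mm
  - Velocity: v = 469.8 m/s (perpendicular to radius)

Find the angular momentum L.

Convert to SI: r = 177.3 Mm = 1.773e+08 m.
Since v is perpendicular to r, L = m · v · r.
L = 171.1 · 469.8 · 1.773e+08 kg·m²/s ≈ 1.425e+13 kg·m²/s.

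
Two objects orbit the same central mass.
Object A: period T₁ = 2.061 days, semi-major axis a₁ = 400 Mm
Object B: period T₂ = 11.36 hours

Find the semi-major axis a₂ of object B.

Convert to SI: T₁ = 2.061 days = 178070 s; a₁ = 400 Mm = 4e+08 m; T₂ = 11.36 hours = 40896 s.
Kepler's third law: (T₁/T₂)² = (a₁/a₂)³ ⇒ a₂ = a₁ · (T₂/T₁)^(2/3).
T₂/T₁ = 40896 / 178070 = 0.229662.
a₂ = 4e+08 · (0.229662)^(2/3) m ≈ 1.5e+08 m = 150 Mm.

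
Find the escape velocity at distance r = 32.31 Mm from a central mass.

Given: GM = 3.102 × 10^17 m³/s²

Convert to SI: r = 32.31 Mm = 3.231e+07 m.
Escape velocity comes from setting total energy to zero: ½v² − GM/r = 0 ⇒ v_esc = √(2GM / r).
v_esc = √(2 · 3.102e+17 / 3.231e+07) m/s ≈ 1.386e+05 m/s = 138.6 km/s.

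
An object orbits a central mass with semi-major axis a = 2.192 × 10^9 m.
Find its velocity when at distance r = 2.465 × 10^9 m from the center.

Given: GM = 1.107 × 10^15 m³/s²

Vis-viva: v = √(GM · (2/r − 1/a)).
2/r − 1/a = 2/2.465e+09 − 1/2.192e+09 = 3.55155e-10 m⁻¹.
v = √(1.107e+15 · 3.55155e-10) m/s ≈ 627 m/s = 627 m/s.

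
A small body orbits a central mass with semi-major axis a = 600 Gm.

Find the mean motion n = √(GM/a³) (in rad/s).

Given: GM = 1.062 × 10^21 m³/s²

Convert to SI: a = 600 Gm = 6e+11 m.
n = √(GM / a³).
n = √(1.062e+21 / (6e+11)³) rad/s ≈ 7.012e-08 rad/s.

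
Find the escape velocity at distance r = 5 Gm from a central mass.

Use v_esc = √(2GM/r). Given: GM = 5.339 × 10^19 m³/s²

Convert to SI: r = 5 Gm = 5e+09 m.
Escape velocity comes from setting total energy to zero: ½v² − GM/r = 0 ⇒ v_esc = √(2GM / r).
v_esc = √(2 · 5.339e+19 / 5e+09) m/s ≈ 1.461e+05 m/s = 146.1 km/s.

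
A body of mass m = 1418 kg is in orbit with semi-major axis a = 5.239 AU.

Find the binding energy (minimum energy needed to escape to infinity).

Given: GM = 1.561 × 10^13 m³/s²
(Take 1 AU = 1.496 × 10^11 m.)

Convert to SI: a = 5.239 AU = 7.83754e+11 m.
Total orbital energy is E = −GMm/(2a); binding energy is E_bind = −E = GMm/(2a).
E_bind = 1.561e+13 · 1418 / (2 · 7.83754e+11) J ≈ 1.412e+04 J = 14.12 kJ.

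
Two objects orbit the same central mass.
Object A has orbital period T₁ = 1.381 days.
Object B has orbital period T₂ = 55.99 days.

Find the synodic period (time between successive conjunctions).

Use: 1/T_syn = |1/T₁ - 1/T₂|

Convert to SI: T₁ = 1.381 days = 119318 s; T₂ = 55.99 days = 4.83754e+06 s.
T_syn = |T₁ · T₂ / (T₁ − T₂)|.
T_syn = |119318 · 4.83754e+06 / (119318 − 4.83754e+06)| s ≈ 1.223e+05 s = 1.416 days.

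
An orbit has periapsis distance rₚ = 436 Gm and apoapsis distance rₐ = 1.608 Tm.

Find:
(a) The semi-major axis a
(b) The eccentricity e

Convert to SI: rₚ = 436 Gm = 4.36e+11 m; rₐ = 1.608 Tm = 1.608e+12 m.
(a) a = (rₚ + rₐ) / 2 = (4.36e+11 + 1.608e+12) / 2 ≈ 1.022e+12 m = 1.022 Tm.
(b) e = (rₐ − rₚ) / (rₐ + rₚ) = (1.608e+12 − 4.36e+11) / (1.608e+12 + 4.36e+11) ≈ 0.5734.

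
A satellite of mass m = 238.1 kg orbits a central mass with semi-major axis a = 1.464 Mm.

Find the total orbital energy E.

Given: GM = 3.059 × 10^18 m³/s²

Convert to SI: a = 1.464 Mm = 1.464e+06 m.
E = −GMm / (2a).
E = −3.059e+18 · 238.1 / (2 · 1.464e+06) J ≈ -2.488e+14 J = -248.8 TJ.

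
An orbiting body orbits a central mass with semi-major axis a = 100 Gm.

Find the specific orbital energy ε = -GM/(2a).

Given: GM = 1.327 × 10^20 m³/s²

Convert to SI: a = 100 Gm = 1e+11 m.
ε = −GM / (2a).
ε = −1.327e+20 / (2 · 1e+11) J/kg ≈ -6.635e+08 J/kg = -663.5 MJ/kg.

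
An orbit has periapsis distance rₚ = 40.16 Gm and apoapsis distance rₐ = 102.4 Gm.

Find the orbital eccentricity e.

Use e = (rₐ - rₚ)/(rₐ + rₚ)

Convert to SI: rₚ = 40.16 Gm = 4.016e+10 m; rₐ = 102.4 Gm = 1.024e+11 m.
e = (rₐ − rₚ) / (rₐ + rₚ).
e = (1.024e+11 − 4.016e+10) / (1.024e+11 + 4.016e+10) = 6.224e+10 / 1.4256e+11 ≈ 0.4366.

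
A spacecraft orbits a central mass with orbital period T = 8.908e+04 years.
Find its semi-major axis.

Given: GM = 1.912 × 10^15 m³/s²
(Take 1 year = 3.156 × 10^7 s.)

Convert to SI: T = 8.908e+04 years = 2.81136e+12 s.
Invert Kepler's third law: a = (GM · T² / (4π²))^(1/3).
Substituting T = 2.81136e+12 s and GM = 1.912e+15 m³/s²:
a = (1.912e+15 · (2.81136e+12)² / (4π²))^(1/3) m
a ≈ 7.261e+12 m = 7.261 Tm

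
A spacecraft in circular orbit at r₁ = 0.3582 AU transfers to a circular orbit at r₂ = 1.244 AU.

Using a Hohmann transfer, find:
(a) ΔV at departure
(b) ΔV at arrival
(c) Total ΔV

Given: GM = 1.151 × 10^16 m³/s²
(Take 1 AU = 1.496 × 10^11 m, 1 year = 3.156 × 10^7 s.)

Convert to SI: r₁ = 0.3582 AU = 5.35867e+10 m; r₂ = 1.244 AU = 1.86102e+11 m.
Transfer semi-major axis: a_t = (r₁ + r₂)/2 = (5.35867e+10 + 1.86102e+11)/2 = 1.19845e+11 m.
Circular speeds: v₁ = √(GM/r₁) = 463.457 m/s, v₂ = √(GM/r₂) = 248.692 m/s.
Transfer speeds (vis-viva v² = GM(2/r − 1/a_t)): v₁ᵗ = 577.532 m/s, v₂ᵗ = 166.296 m/s.
(a) ΔV₁ = |v₁ᵗ − v₁| ≈ 114.1 m/s = 0.02407 AU/year.
(b) ΔV₂ = |v₂ − v₂ᵗ| ≈ 82.4 m/s = 0.01738 AU/year.
(c) ΔV_total = ΔV₁ + ΔV₂ ≈ 196.5 m/s = 0.04145 AU/year.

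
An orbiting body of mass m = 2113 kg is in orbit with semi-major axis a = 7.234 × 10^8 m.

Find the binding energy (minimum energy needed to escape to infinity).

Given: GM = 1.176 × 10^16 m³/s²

Total orbital energy is E = −GMm/(2a); binding energy is E_bind = −E = GMm/(2a).
E_bind = 1.176e+16 · 2113 / (2 · 7.234e+08) J ≈ 1.718e+10 J = 17.18 GJ.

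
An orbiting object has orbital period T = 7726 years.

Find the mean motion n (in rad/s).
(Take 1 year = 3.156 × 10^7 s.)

Convert to SI: T = 7726 years = 2.43833e+11 s.
n = 2π / T.
n = 2π / 2.43833e+11 s ≈ 2.577e-11 rad/s.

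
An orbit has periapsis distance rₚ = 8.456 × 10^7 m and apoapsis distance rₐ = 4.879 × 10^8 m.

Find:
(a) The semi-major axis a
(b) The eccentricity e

(a) a = (rₚ + rₐ) / 2 = (8.456e+07 + 4.879e+08) / 2 ≈ 2.862e+08 m = 2.862 × 10^8 m.
(b) e = (rₐ − rₚ) / (rₐ + rₚ) = (4.879e+08 − 8.456e+07) / (4.879e+08 + 8.456e+07) ≈ 0.7046.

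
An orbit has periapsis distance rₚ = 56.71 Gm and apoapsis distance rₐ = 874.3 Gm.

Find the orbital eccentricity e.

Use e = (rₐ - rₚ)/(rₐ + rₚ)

Convert to SI: rₚ = 56.71 Gm = 5.671e+10 m; rₐ = 874.3 Gm = 8.743e+11 m.
e = (rₐ − rₚ) / (rₐ + rₚ).
e = (8.743e+11 − 5.671e+10) / (8.743e+11 + 5.671e+10) = 8.1759e+11 / 9.3101e+11 ≈ 0.8782.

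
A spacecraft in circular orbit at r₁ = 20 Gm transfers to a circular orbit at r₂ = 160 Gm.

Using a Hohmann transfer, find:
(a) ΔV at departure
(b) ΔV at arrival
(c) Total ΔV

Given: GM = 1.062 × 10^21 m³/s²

Convert to SI: r₁ = 20 Gm = 2e+10 m; r₂ = 160 Gm = 1.6e+11 m.
Transfer semi-major axis: a_t = (r₁ + r₂)/2 = (2e+10 + 1.6e+11)/2 = 9e+10 m.
Circular speeds: v₁ = √(GM/r₁) = 230434 m/s, v₂ = √(GM/r₂) = 81470.9 m/s.
Transfer speeds (vis-viva v² = GM(2/r − 1/a_t)): v₁ᵗ = 307246 m/s, v₂ᵗ = 38405.7 m/s.
(a) ΔV₁ = |v₁ᵗ − v₁| ≈ 7.681e+04 m/s = 76.81 km/s.
(b) ΔV₂ = |v₂ − v₂ᵗ| ≈ 4.307e+04 m/s = 43.07 km/s.
(c) ΔV_total = ΔV₁ + ΔV₂ ≈ 1.199e+05 m/s = 119.9 km/s.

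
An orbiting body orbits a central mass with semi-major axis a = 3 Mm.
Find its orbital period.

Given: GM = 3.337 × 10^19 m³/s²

Convert to SI: a = 3 Mm = 3e+06 m.
Kepler's third law: T = 2π √(a³ / GM).
Substituting a = 3e+06 m and GM = 3.337e+19 m³/s²:
T = 2π √((3e+06)³ / 3.337e+19) s
T ≈ 5.652 s = 5.652 seconds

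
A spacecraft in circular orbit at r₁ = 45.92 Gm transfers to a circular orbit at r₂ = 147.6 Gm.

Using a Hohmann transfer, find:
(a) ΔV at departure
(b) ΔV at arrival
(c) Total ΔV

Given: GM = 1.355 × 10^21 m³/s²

Convert to SI: r₁ = 45.92 Gm = 4.592e+10 m; r₂ = 147.6 Gm = 1.476e+11 m.
Transfer semi-major axis: a_t = (r₁ + r₂)/2 = (4.592e+10 + 1.476e+11)/2 = 9.676e+10 m.
Circular speeds: v₁ = √(GM/r₁) = 171778 m/s, v₂ = √(GM/r₂) = 95813.4 m/s.
Transfer speeds (vis-viva v² = GM(2/r − 1/a_t)): v₁ᵗ = 212160 m/s, v₂ᵗ = 66005.4 m/s.
(a) ΔV₁ = |v₁ᵗ − v₁| ≈ 4.038e+04 m/s = 40.38 km/s.
(b) ΔV₂ = |v₂ − v₂ᵗ| ≈ 2.981e+04 m/s = 29.81 km/s.
(c) ΔV_total = ΔV₁ + ΔV₂ ≈ 7.019e+04 m/s = 70.19 km/s.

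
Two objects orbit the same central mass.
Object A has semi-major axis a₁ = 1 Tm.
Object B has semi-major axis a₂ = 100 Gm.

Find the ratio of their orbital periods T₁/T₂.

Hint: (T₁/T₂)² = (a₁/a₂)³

Convert to SI: a₁ = 1 Tm = 1e+12 m; a₂ = 100 Gm = 1e+11 m.
From Kepler's third law, (T₁/T₂)² = (a₁/a₂)³, so T₁/T₂ = (a₁/a₂)^(3/2).
a₁/a₂ = 1e+12 / 1e+11 = 10.
T₁/T₂ = (10)^(3/2) ≈ 31.62.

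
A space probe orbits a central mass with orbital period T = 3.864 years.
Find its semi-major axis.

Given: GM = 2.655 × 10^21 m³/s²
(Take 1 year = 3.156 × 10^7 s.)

Convert to SI: T = 3.864 years = 1.21948e+08 s.
Invert Kepler's third law: a = (GM · T² / (4π²))^(1/3).
Substituting T = 1.21948e+08 s and GM = 2.655e+21 m³/s²:
a = (2.655e+21 · (1.21948e+08)² / (4π²))^(1/3) m
a ≈ 1e+12 m = 1 Tm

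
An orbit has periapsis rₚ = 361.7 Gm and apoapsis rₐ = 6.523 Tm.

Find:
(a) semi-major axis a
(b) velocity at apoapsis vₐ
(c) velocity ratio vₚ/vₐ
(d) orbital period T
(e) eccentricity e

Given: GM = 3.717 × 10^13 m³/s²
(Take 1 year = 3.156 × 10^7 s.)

Convert to SI: rₚ = 361.7 Gm = 3.617e+11 m; rₐ = 6.523 Tm = 6.523e+12 m.
(a) a = (rₚ + rₐ)/2 = (3.617e+11 + 6.523e+12)/2 ≈ 3.442e+12 m
(b) With a = (rₚ + rₐ)/2 = 3.44235e+12 m, vₐ = √(GM (2/rₐ − 1/a)) = √(3.717e+13 · (2/6.523e+12 − 1/3.44235e+12)) m/s ≈ 0.7738 m/s
(c) Conservation of angular momentum (rₚvₚ = rₐvₐ) gives vₚ/vₐ = rₐ/rₚ = 6.523e+12/3.617e+11 ≈ 18.03
(d) With a = (rₚ + rₐ)/2 = 3.44235e+12 m, T = 2π √(a³/GM) = 2π √((3.44235e+12)³/3.717e+13) s ≈ 6.582e+12 s
(e) e = (rₐ − rₚ)/(rₐ + rₚ) = (6.523e+12 − 3.617e+11)/(6.523e+12 + 3.617e+11) ≈ 0.8949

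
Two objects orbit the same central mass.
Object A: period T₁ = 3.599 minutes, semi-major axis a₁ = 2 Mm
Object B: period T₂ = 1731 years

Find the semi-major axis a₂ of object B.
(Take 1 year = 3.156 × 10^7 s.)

Convert to SI: T₁ = 3.599 minutes = 215.94 s; a₁ = 2 Mm = 2e+06 m; T₂ = 1731 years = 5.46304e+10 s.
Kepler's third law: (T₁/T₂)² = (a₁/a₂)³ ⇒ a₂ = a₁ · (T₂/T₁)^(2/3).
T₂/T₁ = 5.46304e+10 / 215.94 = 2.52989e+08.
a₂ = 2e+06 · (2.52989e+08)^(2/3) m ≈ 8e+11 m = 800 Gm.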